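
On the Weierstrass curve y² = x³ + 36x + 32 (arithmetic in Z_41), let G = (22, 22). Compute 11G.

(13, 14)

Double-and-add on 11 = (1011)₂. Start with G = (22, 22) for the leading 1-bit.
double: tangent at (22, 22): λ = (3·22² + 36)/(2·22) ≡ 12/3. 3⁻¹ ≡ 14 (mod 41), so λ ≡ 12·14 ≡ 4.
  x = λ² - 22 - 22 = 16 - 44 ≡ 13; y = λ·(22 - 13) - 22 ≡ 14. → (13, 14)
double: tangent at (13, 14): λ = (3·13² + 36)/(2·14) ≡ 10/28. 28⁻¹ ≡ 22 (mod 41), so λ ≡ 10·22 ≡ 15.
  x = λ² - 13 - 13 = 225 - 26 ≡ 35; y = λ·(13 - 35) - 14 ≡ 25. → (35, 25)
add G: (35, 25) + (22, 22). λ = (22 - 25)/(22 - 35) ≡ 38/28 mod 41. 28⁻¹ ≡ 22 (mod 41), so λ ≡ 16.
  x = λ² - 35 - 22 = 256 - 57 ≡ 35; y = λ·(35 - 35) - 25 ≡ 16. → (35, 16)
double: tangent at (35, 16): λ = (3·35² + 36)/(2·16) ≡ 21/32. 32⁻¹ ≡ 9 (mod 41) since 32·9 = 288 ≡ 1, so λ ≡ 21·9 ≡ 25.
  x = λ² - 35 - 35 = 625 - 70 ≡ 22; y = λ·(35 - 22) - 16 ≡ 22. → (22, 22)
add G: tangent at (22, 22): λ = (3·22² + 36)/(2·22) ≡ 12/3. 3⁻¹ ≡ 14 (mod 41) since 3·14 = 42 ≡ 1, so λ ≡ 12·14 ≡ 4.
  x = λ² - 22 - 22 = 16 - 44 ≡ 13; y = λ·(22 - 13) - 22 ≡ 14. → (13, 14)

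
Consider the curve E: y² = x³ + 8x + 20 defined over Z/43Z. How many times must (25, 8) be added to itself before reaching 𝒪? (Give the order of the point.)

11

2P: tangent at (25, 8): λ = (3·25² + 8)/(2·8) ≡ 34/16. 16⁻¹ ≡ 35 (mod 43), so λ ≡ 34·35 ≡ 29.
  x = λ² - 25 - 25 = 841 - 50 ≡ 17; y = λ·(25 - 17) - 8 ≡ 9. → (17, 9)
3P: (17, 9) + (25, 8). λ = (8 - 9)/(25 - 17) ≡ 42/8 mod 43. 8⁻¹ ≡ 27 (mod 43), so λ ≡ 16.
  x = λ² - 17 - 25 = 256 - 42 ≡ 42; y = λ·(17 - 42) - 9 ≡ 21. → (42, 21)
4P: (42, 21) + (25, 8). λ = (8 - 21)/(25 - 42) ≡ 30/26 mod 43. 26⁻¹ ≡ 5 (mod 43) since 26·5 = 130 ≡ 1, so λ ≡ 21.
  x = λ² - 42 - 25 = 441 - 67 ≡ 30; y = λ·(42 - 30) - 21 ≡ 16. → (30, 16)
5P: (30, 16) + (25, 8). λ = (8 - 16)/(25 - 30) ≡ 35/38 mod 43. 38⁻¹ ≡ 17 (mod 43) since 38·17 = 646 ≡ 1, so λ ≡ 36.
  x = λ² - 30 - 25 = 1296 - 55 ≡ 37; y = λ·(30 - 37) - 16 ≡ 33. → (37, 33)
6P: (37, 33) + (25, 8). λ = (8 - 33)/(25 - 37) ≡ 18/31 mod 43. 31⁻¹ ≡ 25 (mod 43), so λ ≡ 20.
  x = λ² - 37 - 25 = 400 - 62 ≡ 37; y = λ·(37 - 37) - 33 ≡ 10. → (37, 10)
7P: (37, 10) + (25, 8). λ = (8 - 10)/(25 - 37) ≡ 41/31 mod 43. 31⁻¹ ≡ 25 (mod 43) since 31·25 = 775 ≡ 1, so λ ≡ 36.
  x = λ² - 37 - 25 = 1296 - 62 ≡ 30; y = λ·(37 - 30) - 10 ≡ 27. → (30, 27)
8P: (30, 27) + (25, 8). λ = (8 - 27)/(25 - 30) ≡ 24/38 mod 43. 38⁻¹ ≡ 17 (mod 43), so λ ≡ 21.
  x = λ² - 30 - 25 = 441 - 55 ≡ 42; y = λ·(30 - 42) - 27 ≡ 22. → (42, 22)
9P: (42, 22) + (25, 8). λ = (8 - 22)/(25 - 42) ≡ 29/26 mod 43. 26⁻¹ ≡ 5 (mod 43), so λ ≡ 16.
  x = λ² - 42 - 25 = 256 - 67 ≡ 17; y = λ·(42 - 17) - 22 ≡ 34. → (17, 34)
10P: (17, 34) + (25, 8). λ = (8 - 34)/(25 - 17) ≡ 17/8 mod 43. 8⁻¹ ≡ 27 (mod 43), so λ ≡ 29.
  x = λ² - 17 - 25 = 841 - 42 ≡ 25; y = λ·(17 - 25) - 34 ≡ 35. → (25, 35)
11P: (25, 35) + (25, 8): same x and y₁ ≡ -y₂, so the sum is 𝒪.
11P = 𝒪, so the order is 11.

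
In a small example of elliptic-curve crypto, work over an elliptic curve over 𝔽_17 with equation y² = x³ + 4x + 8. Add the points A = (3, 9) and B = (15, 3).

(12, 4)

(3, 9) + (15, 3). λ = (3 - 9)/(15 - 3) ≡ 11/12 mod 17. 12⁻¹ ≡ 10 (mod 17) since 12·10 = 120 ≡ 1, so λ ≡ 8.
  x = λ² - 3 - 15 = 64 - 18 ≡ 12; y = λ·(3 - 12) - 9 ≡ 4. → (12, 4)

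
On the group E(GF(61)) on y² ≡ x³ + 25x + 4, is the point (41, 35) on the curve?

y² = 35² ≡ 5; x³ + 25x + 4 = 69950 ≡ 44 (mod 61). 5 ≠ 44.

no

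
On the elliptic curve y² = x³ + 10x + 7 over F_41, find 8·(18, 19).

O

Write Q = (18, 19).
Double-and-add on 8 = (1000)₂. Start with Q = (18, 19) for the leading 1-bit.
double: tangent at (18, 19): λ = (3·18² + 10)/(2·19) ≡ 39/38. 38⁻¹ ≡ 27 (mod 41) since 38·27 = 1026 ≡ 1, so λ ≡ 39·27 ≡ 28.
  x = λ² - 18 - 18 = 784 - 36 ≡ 10; y = λ·(18 - 10) - 19 ≡ 0. → (10, 0)
double: (10, 0) + (10, 0): same x and y₁ ≡ -y₂, so the sum is O.
double: O + O = O (identity).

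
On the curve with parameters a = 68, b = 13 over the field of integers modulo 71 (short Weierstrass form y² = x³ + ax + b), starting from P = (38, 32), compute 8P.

(42, 8)

Repeated addition: build up to 8P.
2P: tangent at (38, 32): λ = (3·38² + 68)/(2·32) ≡ 69/64. 64⁻¹ ≡ 10 (mod 71), so λ ≡ 69·10 ≡ 51.
  x = λ² - 38 - 38 = 2601 - 76 ≡ 40; y = λ·(38 - 40) - 32 ≡ 8. → (40, 8)
3P: (40, 8) + (38, 32). λ = (32 - 8)/(38 - 40) ≡ 24/69 mod 71. 69⁻¹ ≡ 35 (mod 71) since 69·35 = 2415 ≡ 1, so λ ≡ 59.
  x = λ² - 40 - 38 = 3481 - 78 ≡ 66; y = λ·(40 - 66) - 8 ≡ 20. → (66, 20)
4P: (66, 20) + (38, 32). λ = (32 - 20)/(38 - 66) ≡ 12/43 mod 71. 43⁻¹ ≡ 38 (mod 71) since 43·38 = 1634 ≡ 1, so λ ≡ 30.
  x = λ² - 66 - 38 = 900 - 104 ≡ 15; y = λ·(66 - 15) - 20 ≡ 19. → (15, 19)
5P: (15, 19) + (38, 32). λ = (32 - 19)/(38 - 15) ≡ 13/23 mod 71. 23⁻¹ ≡ 34 (mod 71), so λ ≡ 16.
  x = λ² - 15 - 38 = 256 - 53 ≡ 61; y = λ·(15 - 61) - 19 ≡ 26. → (61, 26)
6P: (61, 26) + (38, 32). λ = (32 - 26)/(38 - 61) ≡ 6/48 mod 71. 48⁻¹ ≡ 37 (mod 71), so λ ≡ 9.
  x = λ² - 61 - 38 = 81 - 99 ≡ 53; y = λ·(61 - 53) - 26 ≡ 46. → (53, 46)
7P: (53, 46) + (38, 32). λ = (32 - 46)/(38 - 53) ≡ 57/56 mod 71. 56⁻¹ ≡ 52 (mod 71) since 56·52 = 2912 ≡ 1, so λ ≡ 53.
  x = λ² - 53 - 38 = 2809 - 91 ≡ 20; y = λ·(53 - 20) - 46 ≡ 70. → (20, 70)
8P: (20, 70) + (38, 32). λ = (32 - 70)/(38 - 20) ≡ 33/18 mod 71. 18⁻¹ ≡ 4 (mod 71), so λ ≡ 61.
  x = λ² - 20 - 38 = 3721 - 58 ≡ 42; y = λ·(20 - 42) - 70 ≡ 8. → (42, 8)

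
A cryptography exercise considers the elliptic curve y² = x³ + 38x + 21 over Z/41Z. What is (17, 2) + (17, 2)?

(5, 7)

tangent at (17, 2): λ = (3·17² + 38)/(2·2) ≡ 3/4. 4⁻¹ ≡ 31 (mod 41) since 4·31 = 124 ≡ 1, so λ ≡ 3·31 ≡ 11.
  x = λ² - 17 - 17 = 121 - 34 ≡ 5; y = λ·(17 - 5) - 2 ≡ 7. → (5, 7)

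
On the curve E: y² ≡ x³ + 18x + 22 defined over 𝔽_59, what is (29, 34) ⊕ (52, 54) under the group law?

(29, 34) + (52, 54). λ = (54 - 34)/(52 - 29) ≡ 20/23 mod 59. 23⁻¹ ≡ 18 (mod 59), so λ ≡ 6.
  x = λ² - 29 - 52 = 36 - 81 ≡ 14; y = λ·(29 - 14) - 34 ≡ 56. → (14, 56)

(14, 56)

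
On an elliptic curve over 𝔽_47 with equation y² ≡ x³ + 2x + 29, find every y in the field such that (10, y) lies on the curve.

x³ + 2x + 29 = 1049 ≡ 15 (mod 47).
15 is a non-residue mod 47; no y exists.

none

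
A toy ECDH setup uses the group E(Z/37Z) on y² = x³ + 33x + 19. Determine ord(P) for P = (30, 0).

2

2P: (30, 0) + (30, 0): same x and y₁ ≡ -y₂, so the sum is ∞.
2P = ∞, so the order is 2.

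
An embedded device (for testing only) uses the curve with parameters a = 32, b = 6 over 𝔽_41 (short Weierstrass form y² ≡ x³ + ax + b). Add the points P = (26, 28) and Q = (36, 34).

(22, 40)

(26, 28) + (36, 34). λ = (34 - 28)/(36 - 26) ≡ 6/10 mod 41. 10⁻¹ ≡ 37 (mod 41), so λ ≡ 17.
  x = λ² - 26 - 36 = 289 - 62 ≡ 22; y = λ·(26 - 22) - 28 ≡ 40. → (22, 40)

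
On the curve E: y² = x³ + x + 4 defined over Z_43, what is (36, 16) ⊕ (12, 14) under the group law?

(36, 16) + (12, 14). λ = (14 - 16)/(12 - 36) ≡ 41/19 mod 43. 19⁻¹ ≡ 34 (mod 43), so λ ≡ 18.
  x = λ² - 36 - 12 = 324 - 48 ≡ 18; y = λ·(36 - 18) - 16 ≡ 7. → (18, 7)

(18, 7)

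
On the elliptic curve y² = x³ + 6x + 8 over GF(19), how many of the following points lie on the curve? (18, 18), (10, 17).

2

(18, 18): 18² ≡ 1, rhs ≡ 1 → on.
(10, 17): 17² ≡ 4, rhs ≡ 4 → on.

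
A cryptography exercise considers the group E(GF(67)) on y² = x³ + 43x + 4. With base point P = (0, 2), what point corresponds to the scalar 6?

Repeated addition: build up to 6P.
2P: tangent at (0, 2): λ = (3·0² + 43)/(2·2) ≡ 43/4. 4⁻¹ ≡ 17 (mod 67) since 4·17 = 68 ≡ 1, so λ ≡ 43·17 ≡ 61.
  x = λ² - 0 - 0 = 3721 - 0 ≡ 36; y = λ·(0 - 36) - 2 ≡ 13. → (36, 13)
3P: (36, 13) + (0, 2). λ = (2 - 13)/(0 - 36) ≡ 56/31 mod 67. 31⁻¹ ≡ 13 (mod 67), so λ ≡ 58.
  x = λ² - 36 - 0 = 3364 - 36 ≡ 45; y = λ·(36 - 45) - 13 ≡ 1. → (45, 1)
4P: (45, 1) + (0, 2). λ = (2 - 1)/(0 - 45) ≡ 1/22 mod 67. 22⁻¹ ≡ 64 (mod 67), so λ ≡ 64.
  x = λ² - 45 - 0 = 4096 - 45 ≡ 31; y = λ·(45 - 31) - 1 ≡ 24. → (31, 24)
5P: (31, 24) + (0, 2). λ = (2 - 24)/(0 - 31) ≡ 45/36 mod 67. 36⁻¹ ≡ 54 (mod 67), so λ ≡ 18.
  x = λ² - 31 - 0 = 324 - 31 ≡ 25; y = λ·(31 - 25) - 24 ≡ 17. → (25, 17)
6P: (25, 17) + (0, 2). λ = (2 - 17)/(0 - 25) ≡ 52/42 mod 67. 42⁻¹ ≡ 8 (mod 67), so λ ≡ 14.
  x = λ² - 25 - 0 = 196 - 25 ≡ 37; y = λ·(25 - 37) - 17 ≡ 16. → (37, 16)

(37, 16)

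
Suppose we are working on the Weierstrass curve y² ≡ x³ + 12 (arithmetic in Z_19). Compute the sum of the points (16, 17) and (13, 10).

(6, 0)

(16, 17) + (13, 10). λ = (10 - 17)/(13 - 16) ≡ 12/16 mod 19. 16⁻¹ ≡ 6 (mod 19) since 16·6 = 96 ≡ 1, so λ ≡ 15.
  x = λ² - 16 - 13 = 225 - 29 ≡ 6; y = λ·(16 - 6) - 17 ≡ 0. → (6, 0)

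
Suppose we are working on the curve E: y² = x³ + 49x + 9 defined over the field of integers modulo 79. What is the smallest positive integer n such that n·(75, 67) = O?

2P: tangent at (75, 67): λ = (3·75² + 49)/(2·67) ≡ 18/55. 55⁻¹ ≡ 23 (mod 79), so λ ≡ 18·23 ≡ 19.
  x = λ² - 75 - 75 = 361 - 150 ≡ 53; y = λ·(75 - 53) - 67 ≡ 35. → (53, 35)
3P: (53, 35) + (75, 67). λ = (67 - 35)/(75 - 53) ≡ 32/22 mod 79. 22⁻¹ ≡ 18 (mod 79), so λ ≡ 23.
  x = λ² - 53 - 75 = 529 - 128 ≡ 6; y = λ·(53 - 6) - 35 ≡ 19. → (6, 19)
4P: (6, 19) + (75, 67). λ = (67 - 19)/(75 - 6) ≡ 48/69 mod 79. 69⁻¹ ≡ 71 (mod 79), so λ ≡ 11.
  x = λ² - 6 - 75 = 121 - 81 ≡ 40; y = λ·(6 - 40) - 19 ≡ 2. → (40, 2)
5P: (40, 2) + (75, 67). λ = (67 - 2)/(75 - 40) ≡ 65/35 mod 79. 35⁻¹ ≡ 70 (mod 79), so λ ≡ 47.
  x = λ² - 40 - 75 = 2209 - 115 ≡ 40; y = λ·(40 - 40) - 2 ≡ 77. → (40, 77)
6P: (40, 77) + (75, 67). λ = (67 - 77)/(75 - 40) ≡ 69/35 mod 79. 35⁻¹ ≡ 70 (mod 79) since 35·70 = 2450 ≡ 1, so λ ≡ 11.
  x = λ² - 40 - 75 = 121 - 115 ≡ 6; y = λ·(40 - 6) - 77 ≡ 60. → (6, 60)
7P: (6, 60) + (75, 67). λ = (67 - 60)/(75 - 6) ≡ 7/69 mod 79. 69⁻¹ ≡ 71 (mod 79), so λ ≡ 23.
  x = λ² - 6 - 75 = 529 - 81 ≡ 53; y = λ·(6 - 53) - 60 ≡ 44. → (53, 44)
8P: (53, 44) + (75, 67). λ = (67 - 44)/(75 - 53) ≡ 23/22 mod 79. 22⁻¹ ≡ 18 (mod 79), so λ ≡ 19.
  x = λ² - 53 - 75 = 361 - 128 ≡ 75; y = λ·(53 - 75) - 44 ≡ 12. → (75, 12)
9P: (75, 12) + (75, 67): same x and y₁ ≡ -y₂, so the sum is O.
9P = O, so the order is 9.

9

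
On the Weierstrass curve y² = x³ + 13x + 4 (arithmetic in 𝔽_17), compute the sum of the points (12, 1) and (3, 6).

(12, 1) + (3, 6). λ = (6 - 1)/(3 - 12) ≡ 5/8 mod 17. 8⁻¹ ≡ 15 (mod 17), so λ ≡ 7.
  x = λ² - 12 - 3 = 49 - 15 ≡ 0; y = λ·(12 - 0) - 1 ≡ 15. → (0, 15)

(0, 15)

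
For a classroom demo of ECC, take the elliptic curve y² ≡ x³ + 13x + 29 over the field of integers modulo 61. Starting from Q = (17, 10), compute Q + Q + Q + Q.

(24, 14)

Double-and-add on 4 = (100)₂. Start with Q = (17, 10) for the leading 1-bit.
double: tangent at (17, 10): λ = (3·17² + 13)/(2·10) ≡ 26/20. 20⁻¹ ≡ 58 (mod 61), so λ ≡ 26·58 ≡ 44.
  x = λ² - 17 - 17 = 1936 - 34 ≡ 11; y = λ·(17 - 11) - 10 ≡ 10. → (11, 10)
double: tangent at (11, 10): λ = (3·11² + 13)/(2·10) ≡ 10/20. 20⁻¹ ≡ 58 (mod 61), so λ ≡ 10·58 ≡ 31.
  x = λ² - 11 - 11 = 961 - 22 ≡ 24; y = λ·(11 - 24) - 10 ≡ 14. → (24, 14)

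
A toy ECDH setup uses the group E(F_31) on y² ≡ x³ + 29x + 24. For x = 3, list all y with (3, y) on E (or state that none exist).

x³ + 29x + 24 = 138 ≡ 14 (mod 31).
Square roots of 14 mod 31: 13 and 18 (since 13² = 169 ≡ 14).

13, 18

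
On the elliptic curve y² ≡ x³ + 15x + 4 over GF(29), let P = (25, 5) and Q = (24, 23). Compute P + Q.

(25, 5) + (24, 23). λ = (23 - 5)/(24 - 25) ≡ 18/28 mod 29. 28⁻¹ ≡ 28 (mod 29) since 28·28 = 784 ≡ 1, so λ ≡ 11.
  x = λ² - 25 - 24 = 121 - 49 ≡ 14; y = λ·(25 - 14) - 5 ≡ 0. → (14, 0)

(14, 0)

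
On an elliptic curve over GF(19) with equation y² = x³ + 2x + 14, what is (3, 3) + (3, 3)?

tangent at (3, 3): λ = (3·3² + 2)/(2·3) ≡ 10/6. 6⁻¹ ≡ 16 (mod 19) since 6·16 = 96 ≡ 1, so λ ≡ 10·16 ≡ 8.
  x = λ² - 3 - 3 = 64 - 6 ≡ 1; y = λ·(3 - 1) - 3 ≡ 13. → (1, 13)

(1, 13)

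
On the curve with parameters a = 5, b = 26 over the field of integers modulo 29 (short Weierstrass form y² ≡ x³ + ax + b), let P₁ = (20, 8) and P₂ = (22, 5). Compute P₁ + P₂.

(20, 8) + (22, 5). λ = (5 - 8)/(22 - 20) ≡ 26/2 mod 29. 2⁻¹ ≡ 15 (mod 29), so λ ≡ 13.
  x = λ² - 20 - 22 = 169 - 42 ≡ 11; y = λ·(20 - 11) - 8 ≡ 22. → (11, 22)

(11, 22)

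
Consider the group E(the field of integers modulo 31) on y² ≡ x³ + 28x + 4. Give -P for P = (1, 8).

(1, 23)

-(1, 8) = (1, -8 mod 31) = (1, 23).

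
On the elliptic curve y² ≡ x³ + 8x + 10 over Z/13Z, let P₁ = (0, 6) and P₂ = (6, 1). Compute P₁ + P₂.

(0, 6) + (6, 1). λ = (1 - 6)/(6 - 0) ≡ 8/6 mod 13. 6⁻¹ ≡ 11 (mod 13), so λ ≡ 10.
  x = λ² - 0 - 6 = 100 - 6 ≡ 3; y = λ·(0 - 3) - 6 ≡ 3. → (3, 3)

(3, 3)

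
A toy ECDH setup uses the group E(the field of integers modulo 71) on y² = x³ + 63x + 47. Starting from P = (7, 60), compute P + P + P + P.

Repeated addition: build up to 4P.
2P: tangent at (7, 60): λ = (3·7² + 63)/(2·60) ≡ 68/49. 49⁻¹ ≡ 29 (mod 71) since 49·29 = 1421 ≡ 1, so λ ≡ 68·29 ≡ 55.
  x = λ² - 7 - 7 = 3025 - 14 ≡ 29; y = λ·(7 - 29) - 60 ≡ 8. → (29, 8)
3P: (29, 8) + (7, 60). λ = (60 - 8)/(7 - 29) ≡ 52/49 mod 71. 49⁻¹ ≡ 29 (mod 71), so λ ≡ 17.
  x = λ² - 29 - 7 = 289 - 36 ≡ 40; y = λ·(29 - 40) - 8 ≡ 18. → (40, 18)
4P: (40, 18) + (7, 60). λ = (60 - 18)/(7 - 40) ≡ 42/38 mod 71. 38⁻¹ ≡ 43 (mod 71), so λ ≡ 31.
  x = λ² - 40 - 7 = 961 - 47 ≡ 62; y = λ·(40 - 62) - 18 ≡ 10. → (62, 10)

(62, 10)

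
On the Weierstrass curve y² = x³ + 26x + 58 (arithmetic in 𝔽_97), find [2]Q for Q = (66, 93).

(12, 35)

tangent at (66, 93): λ = (3·66² + 26)/(2·93) ≡ 96/89. 89⁻¹ ≡ 12 (mod 97), so λ ≡ 96·12 ≡ 85.
  x = λ² - 66 - 66 = 7225 - 132 ≡ 12; y = λ·(66 - 12) - 93 ≡ 35. → (12, 35)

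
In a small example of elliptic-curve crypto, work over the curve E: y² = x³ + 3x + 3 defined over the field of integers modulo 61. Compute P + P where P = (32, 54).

(31, 27)

tangent at (32, 54): λ = (3·32² + 3)/(2·54) ≡ 25/47. 47⁻¹ ≡ 13 (mod 61), so λ ≡ 25·13 ≡ 20.
  x = λ² - 32 - 32 = 400 - 64 ≡ 31; y = λ·(32 - 31) - 54 ≡ 27. → (31, 27)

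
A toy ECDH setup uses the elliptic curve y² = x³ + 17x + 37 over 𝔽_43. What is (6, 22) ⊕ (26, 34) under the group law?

(32, 14)

(6, 22) + (26, 34). λ = (34 - 22)/(26 - 6) ≡ 12/20 mod 43. 20⁻¹ ≡ 28 (mod 43) since 20·28 = 560 ≡ 1, so λ ≡ 35.
  x = λ² - 6 - 26 = 1225 - 32 ≡ 32; y = λ·(6 - 32) - 22 ≡ 14. → (32, 14)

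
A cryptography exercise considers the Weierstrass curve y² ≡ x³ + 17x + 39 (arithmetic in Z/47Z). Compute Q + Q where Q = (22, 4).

(17, 27)

tangent at (22, 4): λ = (3·22² + 17)/(2·4) ≡ 12/8. 8⁻¹ ≡ 6 (mod 47), so λ ≡ 12·6 ≡ 25.
  x = λ² - 22 - 22 = 625 - 44 ≡ 17; y = λ·(22 - 17) - 4 ≡ 27. → (17, 27)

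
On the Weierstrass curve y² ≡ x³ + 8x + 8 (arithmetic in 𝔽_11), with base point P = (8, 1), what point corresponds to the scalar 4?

O

Double-and-add on 4 = (100)₂. Start with P = (8, 1) for the leading 1-bit.
double: tangent at (8, 1): λ = (3·8² + 8)/(2·1) ≡ 2/2. 2⁻¹ ≡ 6 (mod 11), so λ ≡ 2·6 ≡ 1.
  x = λ² - 8 - 8 = 1 - 16 ≡ 7; y = λ·(8 - 7) - 1 ≡ 0. → (7, 0)
double: (7, 0) + (7, 0): same x and y₁ ≡ -y₂, so the sum is ∞.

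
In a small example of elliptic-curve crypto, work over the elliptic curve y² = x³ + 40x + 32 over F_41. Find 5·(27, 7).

Write P = (27, 7).
Double-and-add on 5 = (101)₂. Start with P = (27, 7) for the leading 1-bit.
double: tangent at (27, 7): λ = (3·27² + 40)/(2·7) ≡ 13/14. 14⁻¹ ≡ 3 (mod 41), so λ ≡ 13·3 ≡ 39.
  x = λ² - 27 - 27 = 1521 - 54 ≡ 32; y = λ·(27 - 32) - 7 ≡ 3. → (32, 3)
double: tangent at (32, 3): λ = (3·32² + 40)/(2·3) ≡ 37/6. 6⁻¹ ≡ 7 (mod 41) since 6·7 = 42 ≡ 1, so λ ≡ 37·7 ≡ 13.
  x = λ² - 32 - 32 = 169 - 64 ≡ 23; y = λ·(32 - 23) - 3 ≡ 32. → (23, 32)
add P: (23, 32) + (27, 7). λ = (7 - 32)/(27 - 23) ≡ 16/4 mod 41. 4⁻¹ ≡ 31 (mod 41), so λ ≡ 4.
  x = λ² - 23 - 27 = 16 - 50 ≡ 7; y = λ·(23 - 7) - 32 ≡ 32. → (7, 32)

(7, 32)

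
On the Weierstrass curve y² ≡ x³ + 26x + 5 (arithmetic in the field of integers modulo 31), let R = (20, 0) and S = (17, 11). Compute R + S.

(4, 24)

(20, 0) + (17, 11). λ = (11 - 0)/(17 - 20) ≡ 11/28 mod 31. 28⁻¹ ≡ 10 (mod 31) since 28·10 = 280 ≡ 1, so λ ≡ 17.
  x = λ² - 20 - 17 = 289 - 37 ≡ 4; y = λ·(20 - 4) - 0 ≡ 24. → (4, 24)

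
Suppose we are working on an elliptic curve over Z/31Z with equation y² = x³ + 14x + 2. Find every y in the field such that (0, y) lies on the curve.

x³ + 14x + 2 = 2 ≡ 2 (mod 31).
Square roots of 2 mod 31: 8 and 23 (since 8² = 64 ≡ 2).

8, 23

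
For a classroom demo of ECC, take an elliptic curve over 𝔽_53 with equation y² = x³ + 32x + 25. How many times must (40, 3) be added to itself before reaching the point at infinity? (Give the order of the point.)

5

2P: tangent at (40, 3): λ = (3·40² + 32)/(2·3) ≡ 9/6. 6⁻¹ ≡ 9 (mod 53) since 6·9 = 54 ≡ 1, so λ ≡ 9·9 ≡ 28.
  x = λ² - 40 - 40 = 784 - 80 ≡ 15; y = λ·(40 - 15) - 3 ≡ 8. → (15, 8)
3P: (15, 8) + (40, 3). λ = (3 - 8)/(40 - 15) ≡ 48/25 mod 53. 25⁻¹ ≡ 17 (mod 53) since 25·17 = 425 ≡ 1, so λ ≡ 21.
  x = λ² - 15 - 40 = 441 - 55 ≡ 15; y = λ·(15 - 15) - 8 ≡ 45. → (15, 45)
4P: (15, 45) + (40, 3). λ = (3 - 45)/(40 - 15) ≡ 11/25 mod 53. 25⁻¹ ≡ 17 (mod 53) since 25·17 = 425 ≡ 1, so λ ≡ 28.
  x = λ² - 15 - 40 = 784 - 55 ≡ 40; y = λ·(15 - 40) - 45 ≡ 50. → (40, 50)
5P: (40, 50) + (40, 3): same x and y₁ ≡ -y₂, so the sum is the point at infinity.
5P = the point at infinity, so the order is 5.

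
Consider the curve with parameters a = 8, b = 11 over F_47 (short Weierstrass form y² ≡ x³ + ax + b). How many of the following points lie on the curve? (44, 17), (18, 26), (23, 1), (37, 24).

4

(44, 17): 17² ≡ 7, rhs ≡ 7 → on.
(18, 26): 26² ≡ 18, rhs ≡ 18 → on.
(23, 1): 1² ≡ 1, rhs ≡ 1 → on.
(37, 24): 24² ≡ 12, rhs ≡ 12 → on.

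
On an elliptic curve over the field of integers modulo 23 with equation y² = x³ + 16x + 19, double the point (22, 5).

(4, 20)

tangent at (22, 5): λ = (3·22² + 16)/(2·5) ≡ 19/10. 10⁻¹ ≡ 7 (mod 23) since 10·7 = 70 ≡ 1, so λ ≡ 19·7 ≡ 18.
  x = λ² - 22 - 22 = 324 - 44 ≡ 4; y = λ·(22 - 4) - 5 ≡ 20. → (4, 20)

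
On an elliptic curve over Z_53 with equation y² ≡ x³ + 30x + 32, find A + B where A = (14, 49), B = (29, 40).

(4, 51)

(14, 49) + (29, 40). λ = (40 - 49)/(29 - 14) ≡ 44/15 mod 53. 15⁻¹ ≡ 46 (mod 53), so λ ≡ 10.
  x = λ² - 14 - 29 = 100 - 43 ≡ 4; y = λ·(14 - 4) - 49 ≡ 51. → (4, 51)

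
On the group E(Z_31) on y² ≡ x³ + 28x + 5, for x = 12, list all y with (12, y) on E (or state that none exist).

none

x³ + 28x + 5 = 2069 ≡ 23 (mod 31).
23 is a non-residue mod 31; no y exists.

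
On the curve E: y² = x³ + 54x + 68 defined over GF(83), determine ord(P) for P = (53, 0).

2

2P: (53, 0) + (53, 0): same x and y₁ ≡ -y₂, so the sum is O.
2P = O, so the order is 2.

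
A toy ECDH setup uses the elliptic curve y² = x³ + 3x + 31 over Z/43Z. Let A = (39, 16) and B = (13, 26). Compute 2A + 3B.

(27, 31)

First 2A:
Repeated addition: build up to 2A.
2A: tangent at (39, 16): λ = (3·39² + 3)/(2·16) ≡ 8/32. 32⁻¹ ≡ 39 (mod 43) since 32·39 = 1248 ≡ 1, so λ ≡ 8·39 ≡ 11.
  x = λ² - 39 - 39 = 121 - 78 ≡ 0; y = λ·(39 - 0) - 16 ≡ 26. → (0, 26)
2A = (0, 26).
Next 3B:
Repeated addition: build up to 3B.
2B: tangent at (13, 26): λ = (3·13² + 3)/(2·26) ≡ 37/9. 9⁻¹ ≡ 24 (mod 43), so λ ≡ 37·24 ≡ 28.
  x = λ² - 13 - 13 = 784 - 26 ≡ 27; y = λ·(13 - 27) - 26 ≡ 12. → (27, 12)
3B: (27, 12) + (13, 26). λ = (26 - 12)/(13 - 27) ≡ 14/29 mod 43. 29⁻¹ ≡ 3 (mod 43), so λ ≡ 42.
  x = λ² - 27 - 13 = 1764 - 40 ≡ 4; y = λ·(27 - 4) - 12 ≡ 8. → (4, 8)
3B = (4, 8).
Finally 2A + 3B:
(0, 26) + (4, 8). λ = (8 - 26)/(4 - 0) ≡ 25/4 mod 43. 4⁻¹ ≡ 11 (mod 43), so λ ≡ 17.
  x = λ² - 0 - 4 = 289 - 4 ≡ 27; y = λ·(0 - 27) - 26 ≡ 31. → (27, 31)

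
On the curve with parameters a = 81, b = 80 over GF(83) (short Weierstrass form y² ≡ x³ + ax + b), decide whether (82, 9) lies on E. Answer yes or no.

y² = 9² ≡ 81; x³ + 81x + 80 = 558090 ≡ 81 (mod 83). 81 = 81.

yes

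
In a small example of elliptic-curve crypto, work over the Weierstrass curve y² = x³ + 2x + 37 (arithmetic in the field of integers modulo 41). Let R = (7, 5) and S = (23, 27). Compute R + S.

(7, 5) + (23, 27). λ = (27 - 5)/(23 - 7) ≡ 22/16 mod 41. 16⁻¹ ≡ 18 (mod 41), so λ ≡ 27.
  x = λ² - 7 - 23 = 729 - 30 ≡ 2; y = λ·(7 - 2) - 5 ≡ 7. → (2, 7)

(2, 7)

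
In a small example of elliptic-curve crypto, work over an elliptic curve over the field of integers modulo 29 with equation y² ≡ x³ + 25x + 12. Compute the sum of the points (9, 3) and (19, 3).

(9, 3) + (19, 3). λ = (3 - 3)/(19 - 9) ≡ 0/10 mod 29. 10⁻¹ ≡ 3 (mod 29) since 10·3 = 30 ≡ 1, so λ ≡ 0.
  x = λ² - 9 - 19 = 0 - 28 ≡ 1; y = λ·(9 - 1) - 3 ≡ 26. → (1, 26)

(1, 26)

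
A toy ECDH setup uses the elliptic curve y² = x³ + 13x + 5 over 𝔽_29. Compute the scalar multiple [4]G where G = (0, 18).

Repeated addition: build up to 4G.
2G: tangent at (0, 18): λ = (3·0² + 13)/(2·18) ≡ 13/7. 7⁻¹ ≡ 25 (mod 29) since 7·25 = 175 ≡ 1, so λ ≡ 13·25 ≡ 6.
  x = λ² - 0 - 0 = 36 - 0 ≡ 7; y = λ·(0 - 7) - 18 ≡ 27. → (7, 27)
3G: (7, 27) + (0, 18). λ = (18 - 27)/(0 - 7) ≡ 20/22 mod 29. 22⁻¹ ≡ 4 (mod 29), so λ ≡ 22.
  x = λ² - 7 - 0 = 484 - 7 ≡ 13; y = λ·(7 - 13) - 27 ≡ 15. → (13, 15)
4G: (13, 15) + (0, 18). λ = (18 - 15)/(0 - 13) ≡ 3/16 mod 29. 16⁻¹ ≡ 20 (mod 29) since 16·20 = 320 ≡ 1, so λ ≡ 2.
  x = λ² - 13 - 0 = 4 - 13 ≡ 20; y = λ·(13 - 20) - 15 ≡ 0. → (20, 0)

(20, 0)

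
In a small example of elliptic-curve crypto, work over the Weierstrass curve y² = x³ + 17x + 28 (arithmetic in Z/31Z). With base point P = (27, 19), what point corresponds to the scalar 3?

(27, 12)

Repeated addition: build up to 3P.
2P: tangent at (27, 19): λ = (3·27² + 17)/(2·19) ≡ 3/7. 7⁻¹ ≡ 9 (mod 31), so λ ≡ 3·9 ≡ 27.
  x = λ² - 27 - 27 = 729 - 54 ≡ 24; y = λ·(27 - 24) - 19 ≡ 0. → (24, 0)
3P: (24, 0) + (27, 19). λ = (19 - 0)/(27 - 24) ≡ 19/3 mod 31. 3⁻¹ ≡ 21 (mod 31), so λ ≡ 27.
  x = λ² - 24 - 27 = 729 - 51 ≡ 27; y = λ·(24 - 27) - 0 ≡ 12. → (27, 12)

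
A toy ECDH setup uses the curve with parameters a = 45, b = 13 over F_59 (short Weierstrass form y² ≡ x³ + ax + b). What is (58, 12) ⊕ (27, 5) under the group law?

(58, 12) + (27, 5). λ = (5 - 12)/(27 - 58) ≡ 52/28 mod 59. 28⁻¹ ≡ 19 (mod 59) since 28·19 = 532 ≡ 1, so λ ≡ 44.
  x = λ² - 58 - 27 = 1936 - 85 ≡ 22; y = λ·(58 - 22) - 12 ≡ 38. → (22, 38)

(22, 38)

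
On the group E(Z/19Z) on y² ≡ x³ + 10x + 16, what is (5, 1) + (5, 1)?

(15, 11)

tangent at (5, 1): λ = (3·5² + 10)/(2·1) ≡ 9/2. 2⁻¹ ≡ 10 (mod 19), so λ ≡ 9·10 ≡ 14.
  x = λ² - 5 - 5 = 196 - 10 ≡ 15; y = λ·(5 - 15) - 1 ≡ 11. → (15, 11)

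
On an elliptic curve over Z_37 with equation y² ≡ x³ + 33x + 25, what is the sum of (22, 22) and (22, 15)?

The two points share x = 22 and their y-coordinates satisfy 22 + 15 ≡ 0 (mod 37), so they are inverses. Their sum is 𝒪.

O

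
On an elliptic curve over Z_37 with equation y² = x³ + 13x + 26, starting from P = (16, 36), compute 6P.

(30, 6)

Double-and-add on 6 = (110)₂. Start with P = (16, 36) for the leading 1-bit.
double: tangent at (16, 36): λ = (3·16² + 13)/(2·36) ≡ 4/35. 35⁻¹ ≡ 18 (mod 37) since 35·18 = 630 ≡ 1, so λ ≡ 4·18 ≡ 35.
  x = λ² - 16 - 16 = 1225 - 32 ≡ 9; y = λ·(16 - 9) - 36 ≡ 24. → (9, 24)
add P: (9, 24) + (16, 36). λ = (36 - 24)/(16 - 9) ≡ 12/7 mod 37. 7⁻¹ ≡ 16 (mod 37), so λ ≡ 7.
  x = λ² - 9 - 16 = 49 - 25 ≡ 24; y = λ·(9 - 24) - 24 ≡ 19. → (24, 19)
double: tangent at (24, 19): λ = (3·24² + 13)/(2·19) ≡ 2/1. 1⁻¹ ≡ 1 (mod 37) since 1·1 = 1 ≡ 1, so λ ≡ 2·1 ≡ 2.
  x = λ² - 24 - 24 = 4 - 48 ≡ 30; y = λ·(24 - 30) - 19 ≡ 6. → (30, 6)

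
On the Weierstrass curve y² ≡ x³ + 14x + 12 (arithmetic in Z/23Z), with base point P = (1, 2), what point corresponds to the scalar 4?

Repeated addition: build up to 4P.
2P: tangent at (1, 2): λ = (3·1² + 14)/(2·2) ≡ 17/4. 4⁻¹ ≡ 6 (mod 23), so λ ≡ 17·6 ≡ 10.
  x = λ² - 1 - 1 = 100 - 2 ≡ 6; y = λ·(1 - 6) - 2 ≡ 17. → (6, 17)
3P: (6, 17) + (1, 2). λ = (2 - 17)/(1 - 6) ≡ 8/18 mod 23. 18⁻¹ ≡ 9 (mod 23), so λ ≡ 3.
  x = λ² - 6 - 1 = 9 - 7 ≡ 2; y = λ·(6 - 2) - 17 ≡ 18. → (2, 18)
4P: (2, 18) + (1, 2). λ = (2 - 18)/(1 - 2) ≡ 7/22 mod 23. 22⁻¹ ≡ 22 (mod 23) since 22·22 = 484 ≡ 1, so λ ≡ 16.
  x = λ² - 2 - 1 = 256 - 3 ≡ 0; y = λ·(2 - 0) - 18 ≡ 14. → (0, 14)

(0, 14)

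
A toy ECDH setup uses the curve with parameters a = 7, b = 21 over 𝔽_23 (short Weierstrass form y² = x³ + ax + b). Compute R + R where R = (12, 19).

tangent at (12, 19): λ = (3·12² + 7)/(2·19) ≡ 2/15. 15⁻¹ ≡ 20 (mod 23), so λ ≡ 2·20 ≡ 17.
  x = λ² - 12 - 12 = 289 - 24 ≡ 12; y = λ·(12 - 12) - 19 ≡ 4. → (12, 4)

(12, 4)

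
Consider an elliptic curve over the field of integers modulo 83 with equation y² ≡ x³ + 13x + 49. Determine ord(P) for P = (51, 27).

5

2P: tangent at (51, 27): λ = (3·51² + 13)/(2·27) ≡ 14/54. 54⁻¹ ≡ 20 (mod 83), so λ ≡ 14·20 ≡ 31.
  x = λ² - 51 - 51 = 961 - 102 ≡ 29; y = λ·(51 - 29) - 27 ≡ 74. → (29, 74)
3P: (29, 74) + (51, 27). λ = (27 - 74)/(51 - 29) ≡ 36/22 mod 83. 22⁻¹ ≡ 34 (mod 83), so λ ≡ 62.
  x = λ² - 29 - 51 = 3844 - 80 ≡ 29; y = λ·(29 - 29) - 74 ≡ 9. → (29, 9)
4P: (29, 9) + (51, 27). λ = (27 - 9)/(51 - 29) ≡ 18/22 mod 83. 22⁻¹ ≡ 34 (mod 83), so λ ≡ 31.
  x = λ² - 29 - 51 = 961 - 80 ≡ 51; y = λ·(29 - 51) - 9 ≡ 56. → (51, 56)
5P: (51, 56) + (51, 27): same x and y₁ ≡ -y₂, so the sum is ∞.
5P = ∞, so the order is 5.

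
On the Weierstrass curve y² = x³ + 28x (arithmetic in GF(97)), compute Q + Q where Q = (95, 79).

tangent at (95, 79): λ = (3·95² + 28)/(2·79) ≡ 40/61. 61⁻¹ ≡ 35 (mod 97), so λ ≡ 40·35 ≡ 42.
  x = λ² - 95 - 95 = 1764 - 190 ≡ 22; y = λ·(95 - 22) - 79 ≡ 77. → (22, 77)

(22, 77)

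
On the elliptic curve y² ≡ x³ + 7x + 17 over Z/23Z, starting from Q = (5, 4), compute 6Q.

Double-and-add on 6 = (110)₂. Start with Q = (5, 4) for the leading 1-bit.
double: tangent at (5, 4): λ = (3·5² + 7)/(2·4) ≡ 13/8. 8⁻¹ ≡ 3 (mod 23), so λ ≡ 13·3 ≡ 16.
  x = λ² - 5 - 5 = 256 - 10 ≡ 16; y = λ·(5 - 16) - 4 ≡ 4. → (16, 4)
add Q: (16, 4) + (5, 4). λ = (4 - 4)/(5 - 16) ≡ 0/12 mod 23. 12⁻¹ ≡ 2 (mod 23), so λ ≡ 0.
  x = λ² - 16 - 5 = 0 - 21 ≡ 2; y = λ·(16 - 2) - 4 ≡ 19. → (2, 19)
double: tangent at (2, 19): λ = (3·2² + 7)/(2·19) ≡ 19/15. 15⁻¹ ≡ 20 (mod 23), so λ ≡ 19·20 ≡ 12.
  x = λ² - 2 - 2 = 144 - 4 ≡ 2; y = λ·(2 - 2) - 19 ≡ 4. → (2, 4)

(2, 4)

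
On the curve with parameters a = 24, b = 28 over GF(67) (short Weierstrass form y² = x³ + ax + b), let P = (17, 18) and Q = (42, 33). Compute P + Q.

(3, 44)

(17, 18) + (42, 33). λ = (33 - 18)/(42 - 17) ≡ 15/25 mod 67. 25⁻¹ ≡ 59 (mod 67), so λ ≡ 14.
  x = λ² - 17 - 42 = 196 - 59 ≡ 3; y = λ·(17 - 3) - 18 ≡ 44. → (3, 44)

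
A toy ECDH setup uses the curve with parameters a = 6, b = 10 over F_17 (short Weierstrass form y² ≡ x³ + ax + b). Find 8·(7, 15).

(14, 13)

Write P = (7, 15).
Double-and-add on 8 = (1000)₂. Start with P = (7, 15) for the leading 1-bit.
double: tangent at (7, 15): λ = (3·7² + 6)/(2·15) ≡ 0/13. 13⁻¹ ≡ 4 (mod 17), so λ ≡ 0·4 ≡ 0.
  x = λ² - 7 - 7 = 0 - 14 ≡ 3; y = λ·(7 - 3) - 15 ≡ 2. → (3, 2)
double: tangent at (3, 2): λ = (3·3² + 6)/(2·2) ≡ 16/4. 4⁻¹ ≡ 13 (mod 17), so λ ≡ 16·13 ≡ 4.
  x = λ² - 3 - 3 = 16 - 6 ≡ 10; y = λ·(3 - 10) - 2 ≡ 4. → (10, 4)
double: tangent at (10, 4): λ = (3·10² + 6)/(2·4) ≡ 0/8. 8⁻¹ ≡ 15 (mod 17), so λ ≡ 0·15 ≡ 0.
  x = λ² - 10 - 10 = 0 - 20 ≡ 14; y = λ·(10 - 14) - 4 ≡ 13. → (14, 13)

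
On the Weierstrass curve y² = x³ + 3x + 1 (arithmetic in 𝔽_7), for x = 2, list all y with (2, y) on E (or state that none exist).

1, 6

x³ + 3x + 1 = 15 ≡ 1 (mod 7).
Square roots of 1 mod 7: 1 and 6 (since 1² = 1 ≡ 1).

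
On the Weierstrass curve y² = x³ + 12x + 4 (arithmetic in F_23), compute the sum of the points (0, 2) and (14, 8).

(0, 2) + (14, 8). λ = (8 - 2)/(14 - 0) ≡ 6/14 mod 23. 14⁻¹ ≡ 5 (mod 23) since 14·5 = 70 ≡ 1, so λ ≡ 7.
  x = λ² - 0 - 14 = 49 - 14 ≡ 12; y = λ·(0 - 12) - 2 ≡ 6. → (12, 6)

(12, 6)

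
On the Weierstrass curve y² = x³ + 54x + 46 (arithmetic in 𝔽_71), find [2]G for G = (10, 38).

(34, 52)

tangent at (10, 38): λ = (3·10² + 54)/(2·38) ≡ 70/5. 5⁻¹ ≡ 57 (mod 71), so λ ≡ 70·57 ≡ 14.
  x = λ² - 10 - 10 = 196 - 20 ≡ 34; y = λ·(10 - 34) - 38 ≡ 52. → (34, 52)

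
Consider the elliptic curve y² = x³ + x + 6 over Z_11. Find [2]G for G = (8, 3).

tangent at (8, 3): λ = (3·8² + 1)/(2·3) ≡ 6/6. 6⁻¹ ≡ 2 (mod 11) since 6·2 = 12 ≡ 1, so λ ≡ 6·2 ≡ 1.
  x = λ² - 8 - 8 = 1 - 16 ≡ 7; y = λ·(8 - 7) - 3 ≡ 9. → (7, 9)

(7, 9)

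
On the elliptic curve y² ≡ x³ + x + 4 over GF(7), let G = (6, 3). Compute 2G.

(4, 3)

tangent at (6, 3): λ = (3·6² + 1)/(2·3) ≡ 4/6. 6⁻¹ ≡ 6 (mod 7) since 6·6 = 36 ≡ 1, so λ ≡ 4·6 ≡ 3.
  x = λ² - 6 - 6 = 9 - 12 ≡ 4; y = λ·(6 - 4) - 3 ≡ 3. → (4, 3)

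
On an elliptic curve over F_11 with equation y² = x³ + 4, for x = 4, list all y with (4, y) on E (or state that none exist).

none

x³ + 0x + 4 = 68 ≡ 2 (mod 11).
2 is a non-residue mod 11; no y exists.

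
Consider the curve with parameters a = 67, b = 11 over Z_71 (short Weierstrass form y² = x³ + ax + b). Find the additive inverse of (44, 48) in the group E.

-(44, 48) = (44, -48 mod 71) = (44, 23).

(44, 23)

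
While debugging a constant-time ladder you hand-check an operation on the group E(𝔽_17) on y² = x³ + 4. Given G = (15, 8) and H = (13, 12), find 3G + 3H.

First 3G:
Repeated addition: build up to 3G.
2G: tangent at (15, 8): λ = (3·15² + 0)/(2·8) ≡ 12/16. 16⁻¹ ≡ 16 (mod 17), so λ ≡ 12·16 ≡ 5.
  x = λ² - 15 - 15 = 25 - 30 ≡ 12; y = λ·(15 - 12) - 8 ≡ 7. → (12, 7)
3G: (12, 7) + (15, 8). λ = (8 - 7)/(15 - 12) ≡ 1/3 mod 17. 3⁻¹ ≡ 6 (mod 17), so λ ≡ 6.
  x = λ² - 12 - 15 = 36 - 27 ≡ 9; y = λ·(12 - 9) - 7 ≡ 11. → (9, 11)
3G = (9, 11).
Next 3H:
Repeated addition: build up to 3H.
2H: tangent at (13, 12): λ = (3·13² + 0)/(2·12) ≡ 14/7. 7⁻¹ ≡ 5 (mod 17), so λ ≡ 14·5 ≡ 2.
  x = λ² - 13 - 13 = 4 - 26 ≡ 12; y = λ·(13 - 12) - 12 ≡ 7. → (12, 7)
3H: (12, 7) + (13, 12). λ = (12 - 7)/(13 - 12) ≡ 5/1 mod 17. 1⁻¹ ≡ 1 (mod 17), so λ ≡ 5.
  x = λ² - 12 - 13 = 25 - 25 ≡ 0; y = λ·(12 - 0) - 7 ≡ 2. → (0, 2)
3H = (0, 2).
Finally 3G + 3H:
(9, 11) + (0, 2). λ = (2 - 11)/(0 - 9) ≡ 8/8 mod 17. 8⁻¹ ≡ 15 (mod 17), so λ ≡ 1.
  x = λ² - 9 - 0 = 1 - 9 ≡ 9; y = λ·(9 - 9) - 11 ≡ 6. → (9, 6)

(9, 6)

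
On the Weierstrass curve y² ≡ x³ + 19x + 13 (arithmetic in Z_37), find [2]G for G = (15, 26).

(34, 15)

tangent at (15, 26): λ = (3·15² + 19)/(2·26) ≡ 28/15. 15⁻¹ ≡ 5 (mod 37) since 15·5 = 75 ≡ 1, so λ ≡ 28·5 ≡ 29.
  x = λ² - 15 - 15 = 841 - 30 ≡ 34; y = λ·(15 - 34) - 26 ≡ 15. → (34, 15)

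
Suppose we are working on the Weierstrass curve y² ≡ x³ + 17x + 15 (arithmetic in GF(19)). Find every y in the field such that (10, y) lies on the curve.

8, 11

x³ + 17x + 15 = 1185 ≡ 7 (mod 19).
Square roots of 7 mod 19: 8 and 11 (since 8² = 64 ≡ 7).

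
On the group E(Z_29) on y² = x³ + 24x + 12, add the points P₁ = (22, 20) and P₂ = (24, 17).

(22, 20) + (24, 17). λ = (17 - 20)/(24 - 22) ≡ 26/2 mod 29. 2⁻¹ ≡ 15 (mod 29) since 2·15 = 30 ≡ 1, so λ ≡ 13.
  x = λ² - 22 - 24 = 169 - 46 ≡ 7; y = λ·(22 - 7) - 20 ≡ 1. → (7, 1)

(7, 1)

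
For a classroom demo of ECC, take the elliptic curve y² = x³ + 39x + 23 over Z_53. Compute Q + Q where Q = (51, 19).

tangent at (51, 19): λ = (3·51² + 39)/(2·19) ≡ 51/38. 38⁻¹ ≡ 7 (mod 53), so λ ≡ 51·7 ≡ 39.
  x = λ² - 51 - 51 = 1521 - 102 ≡ 41; y = λ·(51 - 41) - 19 ≡ 0. → (41, 0)

(41, 0)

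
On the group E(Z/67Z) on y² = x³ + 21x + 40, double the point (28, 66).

(6, 28)

tangent at (28, 66): λ = (3·28² + 21)/(2·66) ≡ 28/65. 65⁻¹ ≡ 33 (mod 67) since 65·33 = 2145 ≡ 1, so λ ≡ 28·33 ≡ 53.
  x = λ² - 28 - 28 = 2809 - 56 ≡ 6; y = λ·(28 - 6) - 66 ≡ 28. → (6, 28)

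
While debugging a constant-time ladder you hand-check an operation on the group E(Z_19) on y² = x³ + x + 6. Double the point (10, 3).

tangent at (10, 3): λ = (3·10² + 1)/(2·3) ≡ 16/6. 6⁻¹ ≡ 16 (mod 19), so λ ≡ 16·16 ≡ 9.
  x = λ² - 10 - 10 = 81 - 20 ≡ 4; y = λ·(10 - 4) - 3 ≡ 13. → (4, 13)

(4, 13)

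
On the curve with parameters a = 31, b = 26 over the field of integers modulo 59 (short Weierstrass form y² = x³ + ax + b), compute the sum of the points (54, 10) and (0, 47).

(54, 10) + (0, 47). λ = (47 - 10)/(0 - 54) ≡ 37/5 mod 59. 5⁻¹ ≡ 12 (mod 59), so λ ≡ 31.
  x = λ² - 54 - 0 = 961 - 54 ≡ 22; y = λ·(54 - 22) - 10 ≡ 38. → (22, 38)

(22, 38)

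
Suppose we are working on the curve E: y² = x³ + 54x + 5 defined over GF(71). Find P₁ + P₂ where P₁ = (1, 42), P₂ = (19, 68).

(1, 42) + (19, 68). λ = (68 - 42)/(19 - 1) ≡ 26/18 mod 71. 18⁻¹ ≡ 4 (mod 71) since 18·4 = 72 ≡ 1, so λ ≡ 33.
  x = λ² - 1 - 19 = 1089 - 20 ≡ 4; y = λ·(1 - 4) - 42 ≡ 1. → (4, 1)

(4, 1)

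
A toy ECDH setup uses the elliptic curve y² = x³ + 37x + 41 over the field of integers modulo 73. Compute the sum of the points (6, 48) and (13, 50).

(66, 60)

(6, 48) + (13, 50). λ = (50 - 48)/(13 - 6) ≡ 2/7 mod 73. 7⁻¹ ≡ 21 (mod 73), so λ ≡ 42.
  x = λ² - 6 - 13 = 1764 - 19 ≡ 66; y = λ·(6 - 66) - 48 ≡ 60. → (66, 60)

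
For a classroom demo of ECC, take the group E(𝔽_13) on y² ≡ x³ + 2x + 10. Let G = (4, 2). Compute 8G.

(4, 11)

Repeated addition: build up to 8G.
2G: tangent at (4, 2): λ = (3·4² + 2)/(2·2) ≡ 11/4. 4⁻¹ ≡ 10 (mod 13) since 4·10 = 40 ≡ 1, so λ ≡ 11·10 ≡ 6.
  x = λ² - 4 - 4 = 36 - 8 ≡ 2; y = λ·(4 - 2) - 2 ≡ 10. → (2, 10)
3G: (2, 10) + (4, 2). λ = (2 - 10)/(4 - 2) ≡ 5/2 mod 13. 2⁻¹ ≡ 7 (mod 13), so λ ≡ 9.
  x = λ² - 2 - 4 = 81 - 6 ≡ 10; y = λ·(2 - 10) - 10 ≡ 9. → (10, 9)
4G: (10, 9) + (4, 2). λ = (2 - 9)/(4 - 10) ≡ 6/7 mod 13. 7⁻¹ ≡ 2 (mod 13) since 7·2 = 14 ≡ 1, so λ ≡ 12.
  x = λ² - 10 - 4 = 144 - 14 ≡ 0; y = λ·(10 - 0) - 9 ≡ 7. → (0, 7)
5G: (0, 7) + (4, 2). λ = (2 - 7)/(4 - 0) ≡ 8/4 mod 13. 4⁻¹ ≡ 10 (mod 13) since 4·10 = 40 ≡ 1, so λ ≡ 2.
  x = λ² - 0 - 4 = 4 - 4 ≡ 0; y = λ·(0 - 0) - 7 ≡ 6. → (0, 6)
6G: (0, 6) + (4, 2). λ = (2 - 6)/(4 - 0) ≡ 9/4 mod 13. 4⁻¹ ≡ 10 (mod 13) since 4·10 = 40 ≡ 1, so λ ≡ 12.
  x = λ² - 0 - 4 = 144 - 4 ≡ 10; y = λ·(0 - 10) - 6 ≡ 4. → (10, 4)
7G: (10, 4) + (4, 2). λ = (2 - 4)/(4 - 10) ≡ 11/7 mod 13. 7⁻¹ ≡ 2 (mod 13), so λ ≡ 9.
  x = λ² - 10 - 4 = 81 - 14 ≡ 2; y = λ·(10 - 2) - 4 ≡ 3. → (2, 3)
8G: (2, 3) + (4, 2). λ = (2 - 3)/(4 - 2) ≡ 12/2 mod 13. 2⁻¹ ≡ 7 (mod 13) since 2·7 = 14 ≡ 1, so λ ≡ 6.
  x = λ² - 2 - 4 = 36 - 6 ≡ 4; y = λ·(2 - 4) - 3 ≡ 11. → (4, 11)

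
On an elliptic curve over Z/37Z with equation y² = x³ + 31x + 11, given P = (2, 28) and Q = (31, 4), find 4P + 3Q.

First 4P:
Double-and-add on 4 = (100)₂. Start with P = (2, 28) for the leading 1-bit.
double: tangent at (2, 28): λ = (3·2² + 31)/(2·28) ≡ 6/19. 19⁻¹ ≡ 2 (mod 37), so λ ≡ 6·2 ≡ 12.
  x = λ² - 2 - 2 = 144 - 4 ≡ 29; y = λ·(2 - 29) - 28 ≡ 18. → (29, 18)
double: tangent at (29, 18): λ = (3·29² + 31)/(2·18) ≡ 1/36. 36⁻¹ ≡ 36 (mod 37), so λ ≡ 1·36 ≡ 36.
  x = λ² - 29 - 29 = 1296 - 58 ≡ 17; y = λ·(29 - 17) - 18 ≡ 7. → (17, 7)
4P = (17, 7).
Next 3Q:
Repeated addition: build up to 3Q.
2Q: tangent at (31, 4): λ = (3·31² + 31)/(2·4) ≡ 28/8. 8⁻¹ ≡ 14 (mod 37) since 8·14 = 112 ≡ 1, so λ ≡ 28·14 ≡ 22.
  x = λ² - 31 - 31 = 484 - 62 ≡ 15; y = λ·(31 - 15) - 4 ≡ 15. → (15, 15)
3Q: (15, 15) + (31, 4). λ = (4 - 15)/(31 - 15) ≡ 26/16 mod 37. 16⁻¹ ≡ 7 (mod 37) since 16·7 = 112 ≡ 1, so λ ≡ 34.
  x = λ² - 15 - 31 = 1156 - 46 ≡ 0; y = λ·(15 - 0) - 15 ≡ 14. → (0, 14)
3Q = (0, 14).
Finally 4P + 3Q:
(17, 7) + (0, 14). λ = (14 - 7)/(0 - 17) ≡ 7/20 mod 37. 20⁻¹ ≡ 13 (mod 37) since 20·13 = 260 ≡ 1, so λ ≡ 17.
  x = λ² - 17 - 0 = 289 - 17 ≡ 13; y = λ·(17 - 13) - 7 ≡ 24. → (13, 24)

(13, 24)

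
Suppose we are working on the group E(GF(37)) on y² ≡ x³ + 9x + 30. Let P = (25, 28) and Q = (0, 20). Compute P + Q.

(33, 2)

(25, 28) + (0, 20). λ = (20 - 28)/(0 - 25) ≡ 29/12 mod 37. 12⁻¹ ≡ 34 (mod 37), so λ ≡ 24.
  x = λ² - 25 - 0 = 576 - 25 ≡ 33; y = λ·(25 - 33) - 28 ≡ 2. → (33, 2)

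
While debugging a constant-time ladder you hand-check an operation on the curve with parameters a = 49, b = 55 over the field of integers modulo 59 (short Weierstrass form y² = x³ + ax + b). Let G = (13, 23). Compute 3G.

(32, 42)

Repeated addition: build up to 3G.
2G: tangent at (13, 23): λ = (3·13² + 49)/(2·23) ≡ 25/46. 46⁻¹ ≡ 9 (mod 59) since 46·9 = 414 ≡ 1, so λ ≡ 25·9 ≡ 48.
  x = λ² - 13 - 13 = 2304 - 26 ≡ 36; y = λ·(13 - 36) - 23 ≡ 53. → (36, 53)
3G: (36, 53) + (13, 23). λ = (23 - 53)/(13 - 36) ≡ 29/36 mod 59. 36⁻¹ ≡ 41 (mod 59) since 36·41 = 1476 ≡ 1, so λ ≡ 9.
  x = λ² - 36 - 13 = 81 - 49 ≡ 32; y = λ·(36 - 32) - 53 ≡ 42. → (32, 42)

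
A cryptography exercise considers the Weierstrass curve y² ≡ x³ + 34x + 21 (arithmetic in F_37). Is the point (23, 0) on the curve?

y² = 0² ≡ 0; x³ + 34x + 21 = 12970 ≡ 20 (mod 37). 0 ≠ 20.

no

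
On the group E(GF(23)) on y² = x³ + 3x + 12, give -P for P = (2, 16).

-(2, 16) = (2, -16 mod 23) = (2, 7).

(2, 7)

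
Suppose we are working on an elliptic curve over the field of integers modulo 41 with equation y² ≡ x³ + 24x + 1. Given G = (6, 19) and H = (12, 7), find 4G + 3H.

First 4G:
Double-and-add on 4 = (100)₂. Start with G = (6, 19) for the leading 1-bit.
double: tangent at (6, 19): λ = (3·6² + 24)/(2·19) ≡ 9/38. 38⁻¹ ≡ 27 (mod 41) since 38·27 = 1026 ≡ 1, so λ ≡ 9·27 ≡ 38.
  x = λ² - 6 - 6 = 1444 - 12 ≡ 38; y = λ·(6 - 38) - 19 ≡ 36. → (38, 36)
double: tangent at (38, 36): λ = (3·38² + 24)/(2·36) ≡ 10/31. 31⁻¹ ≡ 4 (mod 41), so λ ≡ 10·4 ≡ 40.
  x = λ² - 38 - 38 = 1600 - 76 ≡ 7; y = λ·(38 - 7) - 36 ≡ 15. → (7, 15)
4G = (7, 15).
Next 3H:
Repeated addition: build up to 3H.
2H: tangent at (12, 7): λ = (3·12² + 24)/(2·7) ≡ 5/14. 14⁻¹ ≡ 3 (mod 41), so λ ≡ 5·3 ≡ 15.
  x = λ² - 12 - 12 = 225 - 24 ≡ 37; y = λ·(12 - 37) - 7 ≡ 28. → (37, 28)
3H: (37, 28) + (12, 7). λ = (7 - 28)/(12 - 37) ≡ 20/16 mod 41. 16⁻¹ ≡ 18 (mod 41) since 16·18 = 288 ≡ 1, so λ ≡ 32.
  x = λ² - 37 - 12 = 1024 - 49 ≡ 32; y = λ·(37 - 32) - 28 ≡ 9. → (32, 9)
3H = (32, 9).
Finally 4G + 3H:
(7, 15) + (32, 9). λ = (9 - 15)/(32 - 7) ≡ 35/25 mod 41. 25⁻¹ ≡ 23 (mod 41), so λ ≡ 26.
  x = λ² - 7 - 32 = 676 - 39 ≡ 22; y = λ·(7 - 22) - 15 ≡ 5. → (22, 5)

(22, 5)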